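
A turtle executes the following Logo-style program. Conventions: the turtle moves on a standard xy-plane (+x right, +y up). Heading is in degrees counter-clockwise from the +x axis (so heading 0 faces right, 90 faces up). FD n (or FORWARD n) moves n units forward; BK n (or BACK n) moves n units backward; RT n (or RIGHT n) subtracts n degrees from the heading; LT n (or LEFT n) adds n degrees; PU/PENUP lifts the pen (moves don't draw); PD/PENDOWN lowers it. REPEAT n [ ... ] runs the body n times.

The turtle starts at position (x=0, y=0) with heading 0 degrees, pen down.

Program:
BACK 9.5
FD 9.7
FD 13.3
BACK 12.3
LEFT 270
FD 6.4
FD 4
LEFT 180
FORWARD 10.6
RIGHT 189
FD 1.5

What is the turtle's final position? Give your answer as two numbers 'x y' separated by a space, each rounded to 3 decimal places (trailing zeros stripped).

Answer: 0.965 -1.282

Derivation:
Executing turtle program step by step:
Start: pos=(0,0), heading=0, pen down
BK 9.5: (0,0) -> (-9.5,0) [heading=0, draw]
FD 9.7: (-9.5,0) -> (0.2,0) [heading=0, draw]
FD 13.3: (0.2,0) -> (13.5,0) [heading=0, draw]
BK 12.3: (13.5,0) -> (1.2,0) [heading=0, draw]
LT 270: heading 0 -> 270
FD 6.4: (1.2,0) -> (1.2,-6.4) [heading=270, draw]
FD 4: (1.2,-6.4) -> (1.2,-10.4) [heading=270, draw]
LT 180: heading 270 -> 90
FD 10.6: (1.2,-10.4) -> (1.2,0.2) [heading=90, draw]
RT 189: heading 90 -> 261
FD 1.5: (1.2,0.2) -> (0.965,-1.282) [heading=261, draw]
Final: pos=(0.965,-1.282), heading=261, 8 segment(s) drawn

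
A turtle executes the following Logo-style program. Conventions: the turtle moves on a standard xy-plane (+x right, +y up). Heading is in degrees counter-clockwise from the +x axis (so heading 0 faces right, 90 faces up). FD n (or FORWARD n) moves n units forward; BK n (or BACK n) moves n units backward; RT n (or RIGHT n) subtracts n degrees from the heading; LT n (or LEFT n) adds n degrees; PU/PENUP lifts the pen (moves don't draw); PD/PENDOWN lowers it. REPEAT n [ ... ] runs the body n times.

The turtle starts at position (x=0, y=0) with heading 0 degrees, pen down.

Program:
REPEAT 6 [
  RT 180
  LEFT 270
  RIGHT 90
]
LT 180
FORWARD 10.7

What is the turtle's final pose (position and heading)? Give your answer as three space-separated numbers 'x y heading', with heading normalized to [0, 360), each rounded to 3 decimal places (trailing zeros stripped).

Answer: -10.7 0 180

Derivation:
Executing turtle program step by step:
Start: pos=(0,0), heading=0, pen down
REPEAT 6 [
  -- iteration 1/6 --
  RT 180: heading 0 -> 180
  LT 270: heading 180 -> 90
  RT 90: heading 90 -> 0
  -- iteration 2/6 --
  RT 180: heading 0 -> 180
  LT 270: heading 180 -> 90
  RT 90: heading 90 -> 0
  -- iteration 3/6 --
  RT 180: heading 0 -> 180
  LT 270: heading 180 -> 90
  RT 90: heading 90 -> 0
  -- iteration 4/6 --
  RT 180: heading 0 -> 180
  LT 270: heading 180 -> 90
  RT 90: heading 90 -> 0
  -- iteration 5/6 --
  RT 180: heading 0 -> 180
  LT 270: heading 180 -> 90
  RT 90: heading 90 -> 0
  -- iteration 6/6 --
  RT 180: heading 0 -> 180
  LT 270: heading 180 -> 90
  RT 90: heading 90 -> 0
]
LT 180: heading 0 -> 180
FD 10.7: (0,0) -> (-10.7,0) [heading=180, draw]
Final: pos=(-10.7,0), heading=180, 1 segment(s) drawn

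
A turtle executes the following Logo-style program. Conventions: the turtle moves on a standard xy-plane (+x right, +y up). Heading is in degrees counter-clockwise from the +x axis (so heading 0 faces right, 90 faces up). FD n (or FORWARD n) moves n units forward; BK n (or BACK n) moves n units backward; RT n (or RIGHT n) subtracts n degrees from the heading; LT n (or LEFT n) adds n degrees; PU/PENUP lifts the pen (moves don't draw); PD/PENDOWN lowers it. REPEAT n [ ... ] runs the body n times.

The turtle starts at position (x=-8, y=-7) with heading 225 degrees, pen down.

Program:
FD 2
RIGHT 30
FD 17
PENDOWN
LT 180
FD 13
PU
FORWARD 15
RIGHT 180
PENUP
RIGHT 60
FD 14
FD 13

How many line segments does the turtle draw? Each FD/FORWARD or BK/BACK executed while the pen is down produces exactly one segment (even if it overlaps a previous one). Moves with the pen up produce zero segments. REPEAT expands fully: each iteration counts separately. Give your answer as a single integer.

Executing turtle program step by step:
Start: pos=(-8,-7), heading=225, pen down
FD 2: (-8,-7) -> (-9.414,-8.414) [heading=225, draw]
RT 30: heading 225 -> 195
FD 17: (-9.414,-8.414) -> (-25.835,-12.814) [heading=195, draw]
PD: pen down
LT 180: heading 195 -> 15
FD 13: (-25.835,-12.814) -> (-13.278,-9.449) [heading=15, draw]
PU: pen up
FD 15: (-13.278,-9.449) -> (1.211,-5.567) [heading=15, move]
RT 180: heading 15 -> 195
PU: pen up
RT 60: heading 195 -> 135
FD 14: (1.211,-5.567) -> (-8.689,4.332) [heading=135, move]
FD 13: (-8.689,4.332) -> (-17.881,13.525) [heading=135, move]
Final: pos=(-17.881,13.525), heading=135, 3 segment(s) drawn
Segments drawn: 3

Answer: 3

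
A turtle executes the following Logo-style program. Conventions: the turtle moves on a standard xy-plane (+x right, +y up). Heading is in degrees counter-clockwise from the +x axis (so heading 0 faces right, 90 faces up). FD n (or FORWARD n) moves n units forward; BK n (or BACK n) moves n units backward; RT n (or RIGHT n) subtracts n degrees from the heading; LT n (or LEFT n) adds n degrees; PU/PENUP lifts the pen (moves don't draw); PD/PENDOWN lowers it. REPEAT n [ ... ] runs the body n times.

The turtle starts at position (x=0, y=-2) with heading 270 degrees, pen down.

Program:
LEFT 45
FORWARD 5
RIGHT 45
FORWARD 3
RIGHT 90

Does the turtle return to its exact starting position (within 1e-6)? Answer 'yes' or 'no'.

Answer: no

Derivation:
Executing turtle program step by step:
Start: pos=(0,-2), heading=270, pen down
LT 45: heading 270 -> 315
FD 5: (0,-2) -> (3.536,-5.536) [heading=315, draw]
RT 45: heading 315 -> 270
FD 3: (3.536,-5.536) -> (3.536,-8.536) [heading=270, draw]
RT 90: heading 270 -> 180
Final: pos=(3.536,-8.536), heading=180, 2 segment(s) drawn

Start position: (0, -2)
Final position: (3.536, -8.536)
Distance = 7.431; >= 1e-6 -> NOT closed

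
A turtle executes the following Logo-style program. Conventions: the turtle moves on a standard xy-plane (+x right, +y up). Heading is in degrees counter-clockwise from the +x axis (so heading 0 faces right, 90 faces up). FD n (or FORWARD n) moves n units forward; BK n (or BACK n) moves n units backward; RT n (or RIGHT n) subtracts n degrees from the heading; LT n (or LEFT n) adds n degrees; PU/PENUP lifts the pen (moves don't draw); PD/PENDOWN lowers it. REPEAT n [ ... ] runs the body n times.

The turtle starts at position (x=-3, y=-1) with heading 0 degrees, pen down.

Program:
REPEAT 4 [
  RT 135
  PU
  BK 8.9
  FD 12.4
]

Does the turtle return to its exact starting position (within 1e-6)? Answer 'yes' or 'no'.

Answer: no

Derivation:
Executing turtle program step by step:
Start: pos=(-3,-1), heading=0, pen down
REPEAT 4 [
  -- iteration 1/4 --
  RT 135: heading 0 -> 225
  PU: pen up
  BK 8.9: (-3,-1) -> (3.293,5.293) [heading=225, move]
  FD 12.4: (3.293,5.293) -> (-5.475,-3.475) [heading=225, move]
  -- iteration 2/4 --
  RT 135: heading 225 -> 90
  PU: pen up
  BK 8.9: (-5.475,-3.475) -> (-5.475,-12.375) [heading=90, move]
  FD 12.4: (-5.475,-12.375) -> (-5.475,0.025) [heading=90, move]
  -- iteration 3/4 --
  RT 135: heading 90 -> 315
  PU: pen up
  BK 8.9: (-5.475,0.025) -> (-11.768,6.318) [heading=315, move]
  FD 12.4: (-11.768,6.318) -> (-3,-2.45) [heading=315, move]
  -- iteration 4/4 --
  RT 135: heading 315 -> 180
  PU: pen up
  BK 8.9: (-3,-2.45) -> (5.9,-2.45) [heading=180, move]
  FD 12.4: (5.9,-2.45) -> (-6.5,-2.45) [heading=180, move]
]
Final: pos=(-6.5,-2.45), heading=180, 0 segment(s) drawn

Start position: (-3, -1)
Final position: (-6.5, -2.45)
Distance = 3.788; >= 1e-6 -> NOT closed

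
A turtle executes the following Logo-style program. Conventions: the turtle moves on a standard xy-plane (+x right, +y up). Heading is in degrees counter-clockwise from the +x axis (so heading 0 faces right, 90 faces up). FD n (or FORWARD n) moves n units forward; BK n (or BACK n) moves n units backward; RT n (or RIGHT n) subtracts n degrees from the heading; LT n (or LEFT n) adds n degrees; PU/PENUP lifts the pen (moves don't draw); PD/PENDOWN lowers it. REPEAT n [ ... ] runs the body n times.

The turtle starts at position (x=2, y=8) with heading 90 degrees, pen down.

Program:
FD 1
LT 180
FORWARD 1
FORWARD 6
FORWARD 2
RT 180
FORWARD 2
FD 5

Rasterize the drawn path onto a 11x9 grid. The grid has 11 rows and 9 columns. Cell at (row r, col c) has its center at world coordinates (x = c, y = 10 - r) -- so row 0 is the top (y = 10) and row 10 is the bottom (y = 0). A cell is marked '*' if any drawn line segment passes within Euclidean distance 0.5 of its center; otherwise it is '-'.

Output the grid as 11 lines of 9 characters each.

Segment 0: (2,8) -> (2,9)
Segment 1: (2,9) -> (2,8)
Segment 2: (2,8) -> (2,2)
Segment 3: (2,2) -> (2,0)
Segment 4: (2,0) -> (2,2)
Segment 5: (2,2) -> (2,7)

Answer: ---------
--*------
--*------
--*------
--*------
--*------
--*------
--*------
--*------
--*------
--*------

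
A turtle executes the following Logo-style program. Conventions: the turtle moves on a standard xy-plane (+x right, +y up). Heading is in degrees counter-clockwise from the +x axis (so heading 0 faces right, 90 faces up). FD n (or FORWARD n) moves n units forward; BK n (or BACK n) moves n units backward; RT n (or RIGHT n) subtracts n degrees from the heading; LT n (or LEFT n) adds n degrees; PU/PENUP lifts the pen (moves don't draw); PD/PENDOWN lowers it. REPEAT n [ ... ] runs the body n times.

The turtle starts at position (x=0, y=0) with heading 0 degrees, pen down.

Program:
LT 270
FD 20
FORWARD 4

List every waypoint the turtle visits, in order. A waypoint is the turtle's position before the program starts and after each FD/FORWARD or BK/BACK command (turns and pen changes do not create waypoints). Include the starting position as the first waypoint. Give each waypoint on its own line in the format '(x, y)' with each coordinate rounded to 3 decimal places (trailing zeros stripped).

Executing turtle program step by step:
Start: pos=(0,0), heading=0, pen down
LT 270: heading 0 -> 270
FD 20: (0,0) -> (0,-20) [heading=270, draw]
FD 4: (0,-20) -> (0,-24) [heading=270, draw]
Final: pos=(0,-24), heading=270, 2 segment(s) drawn
Waypoints (3 total):
(0, 0)
(0, -20)
(0, -24)

Answer: (0, 0)
(0, -20)
(0, -24)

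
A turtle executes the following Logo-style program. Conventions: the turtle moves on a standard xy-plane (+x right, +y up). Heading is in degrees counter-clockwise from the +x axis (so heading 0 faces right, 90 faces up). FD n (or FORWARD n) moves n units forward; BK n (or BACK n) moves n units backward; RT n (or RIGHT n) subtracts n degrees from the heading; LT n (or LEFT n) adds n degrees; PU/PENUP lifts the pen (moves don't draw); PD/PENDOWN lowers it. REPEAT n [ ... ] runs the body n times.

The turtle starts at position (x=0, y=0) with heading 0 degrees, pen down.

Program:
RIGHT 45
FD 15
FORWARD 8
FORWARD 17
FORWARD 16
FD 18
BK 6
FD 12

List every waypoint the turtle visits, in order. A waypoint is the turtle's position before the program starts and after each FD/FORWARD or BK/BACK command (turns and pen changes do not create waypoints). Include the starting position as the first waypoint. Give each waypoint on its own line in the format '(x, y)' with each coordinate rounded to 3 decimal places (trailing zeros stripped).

Executing turtle program step by step:
Start: pos=(0,0), heading=0, pen down
RT 45: heading 0 -> 315
FD 15: (0,0) -> (10.607,-10.607) [heading=315, draw]
FD 8: (10.607,-10.607) -> (16.263,-16.263) [heading=315, draw]
FD 17: (16.263,-16.263) -> (28.284,-28.284) [heading=315, draw]
FD 16: (28.284,-28.284) -> (39.598,-39.598) [heading=315, draw]
FD 18: (39.598,-39.598) -> (52.326,-52.326) [heading=315, draw]
BK 6: (52.326,-52.326) -> (48.083,-48.083) [heading=315, draw]
FD 12: (48.083,-48.083) -> (56.569,-56.569) [heading=315, draw]
Final: pos=(56.569,-56.569), heading=315, 7 segment(s) drawn
Waypoints (8 total):
(0, 0)
(10.607, -10.607)
(16.263, -16.263)
(28.284, -28.284)
(39.598, -39.598)
(52.326, -52.326)
(48.083, -48.083)
(56.569, -56.569)

Answer: (0, 0)
(10.607, -10.607)
(16.263, -16.263)
(28.284, -28.284)
(39.598, -39.598)
(52.326, -52.326)
(48.083, -48.083)
(56.569, -56.569)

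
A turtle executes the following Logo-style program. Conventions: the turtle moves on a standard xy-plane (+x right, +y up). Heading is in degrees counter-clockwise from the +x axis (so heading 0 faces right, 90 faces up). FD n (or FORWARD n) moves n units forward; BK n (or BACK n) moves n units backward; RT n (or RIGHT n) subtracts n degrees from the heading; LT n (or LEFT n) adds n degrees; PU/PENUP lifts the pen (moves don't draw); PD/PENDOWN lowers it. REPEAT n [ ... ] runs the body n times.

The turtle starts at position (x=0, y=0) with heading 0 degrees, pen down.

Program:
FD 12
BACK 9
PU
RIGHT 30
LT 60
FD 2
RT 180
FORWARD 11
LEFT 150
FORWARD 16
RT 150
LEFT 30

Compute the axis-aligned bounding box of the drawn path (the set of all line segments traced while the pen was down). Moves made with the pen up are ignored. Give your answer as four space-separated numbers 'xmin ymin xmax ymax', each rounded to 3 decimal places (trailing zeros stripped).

Answer: 0 0 12 0

Derivation:
Executing turtle program step by step:
Start: pos=(0,0), heading=0, pen down
FD 12: (0,0) -> (12,0) [heading=0, draw]
BK 9: (12,0) -> (3,0) [heading=0, draw]
PU: pen up
RT 30: heading 0 -> 330
LT 60: heading 330 -> 30
FD 2: (3,0) -> (4.732,1) [heading=30, move]
RT 180: heading 30 -> 210
FD 11: (4.732,1) -> (-4.794,-4.5) [heading=210, move]
LT 150: heading 210 -> 0
FD 16: (-4.794,-4.5) -> (11.206,-4.5) [heading=0, move]
RT 150: heading 0 -> 210
LT 30: heading 210 -> 240
Final: pos=(11.206,-4.5), heading=240, 2 segment(s) drawn

Segment endpoints: x in {0, 3, 12}, y in {0}
xmin=0, ymin=0, xmax=12, ymax=0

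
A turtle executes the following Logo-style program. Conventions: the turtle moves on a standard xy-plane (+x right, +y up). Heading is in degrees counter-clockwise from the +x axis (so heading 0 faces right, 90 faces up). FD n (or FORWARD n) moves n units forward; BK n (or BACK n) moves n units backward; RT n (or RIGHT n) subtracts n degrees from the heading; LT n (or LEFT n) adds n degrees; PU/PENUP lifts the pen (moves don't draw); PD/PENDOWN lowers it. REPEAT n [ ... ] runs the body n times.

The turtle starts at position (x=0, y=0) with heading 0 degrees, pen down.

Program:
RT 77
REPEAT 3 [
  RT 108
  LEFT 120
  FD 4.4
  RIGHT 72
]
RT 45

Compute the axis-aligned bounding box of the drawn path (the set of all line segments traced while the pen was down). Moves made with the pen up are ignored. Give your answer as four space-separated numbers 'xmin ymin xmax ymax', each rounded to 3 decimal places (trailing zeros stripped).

Executing turtle program step by step:
Start: pos=(0,0), heading=0, pen down
RT 77: heading 0 -> 283
REPEAT 3 [
  -- iteration 1/3 --
  RT 108: heading 283 -> 175
  LT 120: heading 175 -> 295
  FD 4.4: (0,0) -> (1.86,-3.988) [heading=295, draw]
  RT 72: heading 295 -> 223
  -- iteration 2/3 --
  RT 108: heading 223 -> 115
  LT 120: heading 115 -> 235
  FD 4.4: (1.86,-3.988) -> (-0.664,-7.592) [heading=235, draw]
  RT 72: heading 235 -> 163
  -- iteration 3/3 --
  RT 108: heading 163 -> 55
  LT 120: heading 55 -> 175
  FD 4.4: (-0.664,-7.592) -> (-5.047,-7.209) [heading=175, draw]
  RT 72: heading 175 -> 103
]
RT 45: heading 103 -> 58
Final: pos=(-5.047,-7.209), heading=58, 3 segment(s) drawn

Segment endpoints: x in {-5.047, -0.664, 0, 1.86}, y in {-7.592, -7.209, -3.988, 0}
xmin=-5.047, ymin=-7.592, xmax=1.86, ymax=0

Answer: -5.047 -7.592 1.86 0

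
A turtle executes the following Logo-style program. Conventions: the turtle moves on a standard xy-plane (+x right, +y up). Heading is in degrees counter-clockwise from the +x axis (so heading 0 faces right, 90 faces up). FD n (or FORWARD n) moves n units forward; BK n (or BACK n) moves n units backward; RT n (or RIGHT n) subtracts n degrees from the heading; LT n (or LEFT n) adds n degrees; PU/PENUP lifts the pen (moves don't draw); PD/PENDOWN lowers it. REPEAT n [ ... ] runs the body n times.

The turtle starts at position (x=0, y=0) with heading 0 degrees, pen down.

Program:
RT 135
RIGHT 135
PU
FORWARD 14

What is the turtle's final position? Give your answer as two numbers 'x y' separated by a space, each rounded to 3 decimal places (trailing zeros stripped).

Answer: 0 14

Derivation:
Executing turtle program step by step:
Start: pos=(0,0), heading=0, pen down
RT 135: heading 0 -> 225
RT 135: heading 225 -> 90
PU: pen up
FD 14: (0,0) -> (0,14) [heading=90, move]
Final: pos=(0,14), heading=90, 0 segment(s) drawn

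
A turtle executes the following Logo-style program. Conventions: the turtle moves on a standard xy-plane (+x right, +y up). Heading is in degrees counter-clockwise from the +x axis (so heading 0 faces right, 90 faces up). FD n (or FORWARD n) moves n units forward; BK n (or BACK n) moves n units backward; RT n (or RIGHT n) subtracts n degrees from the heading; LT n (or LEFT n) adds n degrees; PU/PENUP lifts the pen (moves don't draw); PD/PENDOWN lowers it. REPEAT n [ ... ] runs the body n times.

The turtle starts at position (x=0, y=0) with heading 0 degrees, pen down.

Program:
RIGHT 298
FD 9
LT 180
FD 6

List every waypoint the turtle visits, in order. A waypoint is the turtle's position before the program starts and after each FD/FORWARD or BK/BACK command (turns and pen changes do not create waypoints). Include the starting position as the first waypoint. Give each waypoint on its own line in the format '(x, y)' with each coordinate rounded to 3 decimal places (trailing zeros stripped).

Answer: (0, 0)
(4.225, 7.947)
(1.408, 2.649)

Derivation:
Executing turtle program step by step:
Start: pos=(0,0), heading=0, pen down
RT 298: heading 0 -> 62
FD 9: (0,0) -> (4.225,7.947) [heading=62, draw]
LT 180: heading 62 -> 242
FD 6: (4.225,7.947) -> (1.408,2.649) [heading=242, draw]
Final: pos=(1.408,2.649), heading=242, 2 segment(s) drawn
Waypoints (3 total):
(0, 0)
(4.225, 7.947)
(1.408, 2.649)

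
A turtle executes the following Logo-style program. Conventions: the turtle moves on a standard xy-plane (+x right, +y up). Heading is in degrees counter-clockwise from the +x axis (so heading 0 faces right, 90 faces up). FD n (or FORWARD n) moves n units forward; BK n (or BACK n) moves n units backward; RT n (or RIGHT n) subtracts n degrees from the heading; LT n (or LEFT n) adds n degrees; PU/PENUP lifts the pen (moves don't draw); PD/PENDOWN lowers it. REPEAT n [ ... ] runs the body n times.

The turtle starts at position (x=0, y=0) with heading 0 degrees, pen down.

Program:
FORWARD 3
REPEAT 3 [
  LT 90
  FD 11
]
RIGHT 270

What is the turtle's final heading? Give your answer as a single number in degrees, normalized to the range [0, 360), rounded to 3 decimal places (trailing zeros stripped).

Answer: 0

Derivation:
Executing turtle program step by step:
Start: pos=(0,0), heading=0, pen down
FD 3: (0,0) -> (3,0) [heading=0, draw]
REPEAT 3 [
  -- iteration 1/3 --
  LT 90: heading 0 -> 90
  FD 11: (3,0) -> (3,11) [heading=90, draw]
  -- iteration 2/3 --
  LT 90: heading 90 -> 180
  FD 11: (3,11) -> (-8,11) [heading=180, draw]
  -- iteration 3/3 --
  LT 90: heading 180 -> 270
  FD 11: (-8,11) -> (-8,0) [heading=270, draw]
]
RT 270: heading 270 -> 0
Final: pos=(-8,0), heading=0, 4 segment(s) drawn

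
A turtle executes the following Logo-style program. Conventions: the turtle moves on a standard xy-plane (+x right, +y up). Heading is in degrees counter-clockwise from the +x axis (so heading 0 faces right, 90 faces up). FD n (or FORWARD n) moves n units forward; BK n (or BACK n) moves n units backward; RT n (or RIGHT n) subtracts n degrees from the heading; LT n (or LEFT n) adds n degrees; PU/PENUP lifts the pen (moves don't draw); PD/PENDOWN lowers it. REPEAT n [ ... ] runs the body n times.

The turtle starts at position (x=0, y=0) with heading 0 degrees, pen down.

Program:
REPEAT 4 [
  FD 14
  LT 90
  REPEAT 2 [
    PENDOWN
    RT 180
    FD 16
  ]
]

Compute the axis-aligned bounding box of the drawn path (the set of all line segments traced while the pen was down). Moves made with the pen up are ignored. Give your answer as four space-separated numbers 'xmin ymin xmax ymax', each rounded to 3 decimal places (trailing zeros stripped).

Executing turtle program step by step:
Start: pos=(0,0), heading=0, pen down
REPEAT 4 [
  -- iteration 1/4 --
  FD 14: (0,0) -> (14,0) [heading=0, draw]
  LT 90: heading 0 -> 90
  REPEAT 2 [
    -- iteration 1/2 --
    PD: pen down
    RT 180: heading 90 -> 270
    FD 16: (14,0) -> (14,-16) [heading=270, draw]
    -- iteration 2/2 --
    PD: pen down
    RT 180: heading 270 -> 90
    FD 16: (14,-16) -> (14,0) [heading=90, draw]
  ]
  -- iteration 2/4 --
  FD 14: (14,0) -> (14,14) [heading=90, draw]
  LT 90: heading 90 -> 180
  REPEAT 2 [
    -- iteration 1/2 --
    PD: pen down
    RT 180: heading 180 -> 0
    FD 16: (14,14) -> (30,14) [heading=0, draw]
    -- iteration 2/2 --
    PD: pen down
    RT 180: heading 0 -> 180
    FD 16: (30,14) -> (14,14) [heading=180, draw]
  ]
  -- iteration 3/4 --
  FD 14: (14,14) -> (0,14) [heading=180, draw]
  LT 90: heading 180 -> 270
  REPEAT 2 [
    -- iteration 1/2 --
    PD: pen down
    RT 180: heading 270 -> 90
    FD 16: (0,14) -> (0,30) [heading=90, draw]
    -- iteration 2/2 --
    PD: pen down
    RT 180: heading 90 -> 270
    FD 16: (0,30) -> (0,14) [heading=270, draw]
  ]
  -- iteration 4/4 --
  FD 14: (0,14) -> (0,0) [heading=270, draw]
  LT 90: heading 270 -> 0
  REPEAT 2 [
    -- iteration 1/2 --
    PD: pen down
    RT 180: heading 0 -> 180
    FD 16: (0,0) -> (-16,0) [heading=180, draw]
    -- iteration 2/2 --
    PD: pen down
    RT 180: heading 180 -> 0
    FD 16: (-16,0) -> (0,0) [heading=0, draw]
  ]
]
Final: pos=(0,0), heading=0, 12 segment(s) drawn

Segment endpoints: x in {-16, 0, 0, 0, 0, 0, 0, 14, 14, 14, 14, 30}, y in {-16, 0, 0, 0, 0, 14, 14, 14, 14, 30}
xmin=-16, ymin=-16, xmax=30, ymax=30

Answer: -16 -16 30 30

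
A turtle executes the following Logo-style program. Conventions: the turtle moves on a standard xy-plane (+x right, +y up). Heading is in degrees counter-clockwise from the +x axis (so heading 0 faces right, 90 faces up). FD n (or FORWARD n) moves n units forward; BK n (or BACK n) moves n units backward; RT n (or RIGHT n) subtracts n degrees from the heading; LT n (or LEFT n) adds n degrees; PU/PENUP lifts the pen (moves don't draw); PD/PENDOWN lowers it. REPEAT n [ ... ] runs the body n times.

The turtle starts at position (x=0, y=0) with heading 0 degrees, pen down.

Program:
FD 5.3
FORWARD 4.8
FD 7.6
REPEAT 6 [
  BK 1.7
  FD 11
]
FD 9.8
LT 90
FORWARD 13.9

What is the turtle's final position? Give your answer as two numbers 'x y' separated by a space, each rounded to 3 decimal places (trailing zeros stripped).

Answer: 83.3 13.9

Derivation:
Executing turtle program step by step:
Start: pos=(0,0), heading=0, pen down
FD 5.3: (0,0) -> (5.3,0) [heading=0, draw]
FD 4.8: (5.3,0) -> (10.1,0) [heading=0, draw]
FD 7.6: (10.1,0) -> (17.7,0) [heading=0, draw]
REPEAT 6 [
  -- iteration 1/6 --
  BK 1.7: (17.7,0) -> (16,0) [heading=0, draw]
  FD 11: (16,0) -> (27,0) [heading=0, draw]
  -- iteration 2/6 --
  BK 1.7: (27,0) -> (25.3,0) [heading=0, draw]
  FD 11: (25.3,0) -> (36.3,0) [heading=0, draw]
  -- iteration 3/6 --
  BK 1.7: (36.3,0) -> (34.6,0) [heading=0, draw]
  FD 11: (34.6,0) -> (45.6,0) [heading=0, draw]
  -- iteration 4/6 --
  BK 1.7: (45.6,0) -> (43.9,0) [heading=0, draw]
  FD 11: (43.9,0) -> (54.9,0) [heading=0, draw]
  -- iteration 5/6 --
  BK 1.7: (54.9,0) -> (53.2,0) [heading=0, draw]
  FD 11: (53.2,0) -> (64.2,0) [heading=0, draw]
  -- iteration 6/6 --
  BK 1.7: (64.2,0) -> (62.5,0) [heading=0, draw]
  FD 11: (62.5,0) -> (73.5,0) [heading=0, draw]
]
FD 9.8: (73.5,0) -> (83.3,0) [heading=0, draw]
LT 90: heading 0 -> 90
FD 13.9: (83.3,0) -> (83.3,13.9) [heading=90, draw]
Final: pos=(83.3,13.9), heading=90, 17 segment(s) drawn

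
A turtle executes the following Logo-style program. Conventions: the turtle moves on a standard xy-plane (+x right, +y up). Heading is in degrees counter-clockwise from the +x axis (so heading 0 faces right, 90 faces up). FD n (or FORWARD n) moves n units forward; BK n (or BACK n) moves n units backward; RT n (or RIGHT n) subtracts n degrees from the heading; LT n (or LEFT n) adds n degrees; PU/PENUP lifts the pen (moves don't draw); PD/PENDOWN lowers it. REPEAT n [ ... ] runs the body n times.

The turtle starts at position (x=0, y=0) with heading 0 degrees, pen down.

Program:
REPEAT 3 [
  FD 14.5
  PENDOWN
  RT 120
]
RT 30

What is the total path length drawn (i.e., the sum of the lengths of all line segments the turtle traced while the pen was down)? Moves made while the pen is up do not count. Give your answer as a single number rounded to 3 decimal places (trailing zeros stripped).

Executing turtle program step by step:
Start: pos=(0,0), heading=0, pen down
REPEAT 3 [
  -- iteration 1/3 --
  FD 14.5: (0,0) -> (14.5,0) [heading=0, draw]
  PD: pen down
  RT 120: heading 0 -> 240
  -- iteration 2/3 --
  FD 14.5: (14.5,0) -> (7.25,-12.557) [heading=240, draw]
  PD: pen down
  RT 120: heading 240 -> 120
  -- iteration 3/3 --
  FD 14.5: (7.25,-12.557) -> (0,0) [heading=120, draw]
  PD: pen down
  RT 120: heading 120 -> 0
]
RT 30: heading 0 -> 330
Final: pos=(0,0), heading=330, 3 segment(s) drawn

Segment lengths:
  seg 1: (0,0) -> (14.5,0), length = 14.5
  seg 2: (14.5,0) -> (7.25,-12.557), length = 14.5
  seg 3: (7.25,-12.557) -> (0,0), length = 14.5
Total = 43.5

Answer: 43.5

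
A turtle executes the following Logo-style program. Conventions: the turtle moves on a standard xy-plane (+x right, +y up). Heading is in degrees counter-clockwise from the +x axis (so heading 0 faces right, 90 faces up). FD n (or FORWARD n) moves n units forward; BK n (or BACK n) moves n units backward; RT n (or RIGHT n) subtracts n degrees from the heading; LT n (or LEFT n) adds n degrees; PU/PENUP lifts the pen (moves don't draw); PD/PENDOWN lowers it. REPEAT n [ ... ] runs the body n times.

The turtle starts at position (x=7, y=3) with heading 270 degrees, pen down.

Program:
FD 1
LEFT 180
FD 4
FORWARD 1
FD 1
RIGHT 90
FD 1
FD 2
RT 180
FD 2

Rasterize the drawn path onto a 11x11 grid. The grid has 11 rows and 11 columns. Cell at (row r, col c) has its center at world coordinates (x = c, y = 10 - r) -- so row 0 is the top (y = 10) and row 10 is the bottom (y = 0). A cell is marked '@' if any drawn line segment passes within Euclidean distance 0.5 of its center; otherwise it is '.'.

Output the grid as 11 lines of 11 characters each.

Segment 0: (7,3) -> (7,2)
Segment 1: (7,2) -> (7,6)
Segment 2: (7,6) -> (7,7)
Segment 3: (7,7) -> (7,8)
Segment 4: (7,8) -> (8,8)
Segment 5: (8,8) -> (10,8)
Segment 6: (10,8) -> (8,8)

Answer: ...........
...........
.......@@@@
.......@...
.......@...
.......@...
.......@...
.......@...
.......@...
...........
...........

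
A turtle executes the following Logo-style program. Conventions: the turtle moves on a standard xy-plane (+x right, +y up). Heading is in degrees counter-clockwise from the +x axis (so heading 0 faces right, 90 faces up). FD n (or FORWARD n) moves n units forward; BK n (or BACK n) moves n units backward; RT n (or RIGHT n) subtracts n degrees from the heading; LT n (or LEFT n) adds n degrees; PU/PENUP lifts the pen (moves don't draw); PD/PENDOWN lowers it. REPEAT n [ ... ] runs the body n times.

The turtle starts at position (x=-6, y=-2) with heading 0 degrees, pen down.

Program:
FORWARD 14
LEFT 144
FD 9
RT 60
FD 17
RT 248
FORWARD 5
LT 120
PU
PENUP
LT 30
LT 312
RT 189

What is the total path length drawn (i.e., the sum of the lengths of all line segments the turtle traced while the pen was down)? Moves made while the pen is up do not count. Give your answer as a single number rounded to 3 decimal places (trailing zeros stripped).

Executing turtle program step by step:
Start: pos=(-6,-2), heading=0, pen down
FD 14: (-6,-2) -> (8,-2) [heading=0, draw]
LT 144: heading 0 -> 144
FD 9: (8,-2) -> (0.719,3.29) [heading=144, draw]
RT 60: heading 144 -> 84
FD 17: (0.719,3.29) -> (2.496,20.197) [heading=84, draw]
RT 248: heading 84 -> 196
FD 5: (2.496,20.197) -> (-2.31,18.819) [heading=196, draw]
LT 120: heading 196 -> 316
PU: pen up
PU: pen up
LT 30: heading 316 -> 346
LT 312: heading 346 -> 298
RT 189: heading 298 -> 109
Final: pos=(-2.31,18.819), heading=109, 4 segment(s) drawn

Segment lengths:
  seg 1: (-6,-2) -> (8,-2), length = 14
  seg 2: (8,-2) -> (0.719,3.29), length = 9
  seg 3: (0.719,3.29) -> (2.496,20.197), length = 17
  seg 4: (2.496,20.197) -> (-2.31,18.819), length = 5
Total = 45

Answer: 45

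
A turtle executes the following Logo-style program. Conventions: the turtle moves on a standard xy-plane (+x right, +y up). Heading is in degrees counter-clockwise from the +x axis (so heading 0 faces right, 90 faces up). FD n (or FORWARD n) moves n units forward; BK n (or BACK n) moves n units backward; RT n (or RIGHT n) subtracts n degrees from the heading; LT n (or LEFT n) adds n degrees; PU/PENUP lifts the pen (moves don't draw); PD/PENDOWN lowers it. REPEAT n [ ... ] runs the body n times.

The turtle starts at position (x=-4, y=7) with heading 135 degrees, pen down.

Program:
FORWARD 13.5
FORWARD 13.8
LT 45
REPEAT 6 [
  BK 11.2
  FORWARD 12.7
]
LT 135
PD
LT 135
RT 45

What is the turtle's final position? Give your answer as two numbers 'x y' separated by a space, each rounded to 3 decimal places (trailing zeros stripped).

Executing turtle program step by step:
Start: pos=(-4,7), heading=135, pen down
FD 13.5: (-4,7) -> (-13.546,16.546) [heading=135, draw]
FD 13.8: (-13.546,16.546) -> (-23.304,26.304) [heading=135, draw]
LT 45: heading 135 -> 180
REPEAT 6 [
  -- iteration 1/6 --
  BK 11.2: (-23.304,26.304) -> (-12.104,26.304) [heading=180, draw]
  FD 12.7: (-12.104,26.304) -> (-24.804,26.304) [heading=180, draw]
  -- iteration 2/6 --
  BK 11.2: (-24.804,26.304) -> (-13.604,26.304) [heading=180, draw]
  FD 12.7: (-13.604,26.304) -> (-26.304,26.304) [heading=180, draw]
  -- iteration 3/6 --
  BK 11.2: (-26.304,26.304) -> (-15.104,26.304) [heading=180, draw]
  FD 12.7: (-15.104,26.304) -> (-27.804,26.304) [heading=180, draw]
  -- iteration 4/6 --
  BK 11.2: (-27.804,26.304) -> (-16.604,26.304) [heading=180, draw]
  FD 12.7: (-16.604,26.304) -> (-29.304,26.304) [heading=180, draw]
  -- iteration 5/6 --
  BK 11.2: (-29.304,26.304) -> (-18.104,26.304) [heading=180, draw]
  FD 12.7: (-18.104,26.304) -> (-30.804,26.304) [heading=180, draw]
  -- iteration 6/6 --
  BK 11.2: (-30.804,26.304) -> (-19.604,26.304) [heading=180, draw]
  FD 12.7: (-19.604,26.304) -> (-32.304,26.304) [heading=180, draw]
]
LT 135: heading 180 -> 315
PD: pen down
LT 135: heading 315 -> 90
RT 45: heading 90 -> 45
Final: pos=(-32.304,26.304), heading=45, 14 segment(s) drawn

Answer: -32.304 26.304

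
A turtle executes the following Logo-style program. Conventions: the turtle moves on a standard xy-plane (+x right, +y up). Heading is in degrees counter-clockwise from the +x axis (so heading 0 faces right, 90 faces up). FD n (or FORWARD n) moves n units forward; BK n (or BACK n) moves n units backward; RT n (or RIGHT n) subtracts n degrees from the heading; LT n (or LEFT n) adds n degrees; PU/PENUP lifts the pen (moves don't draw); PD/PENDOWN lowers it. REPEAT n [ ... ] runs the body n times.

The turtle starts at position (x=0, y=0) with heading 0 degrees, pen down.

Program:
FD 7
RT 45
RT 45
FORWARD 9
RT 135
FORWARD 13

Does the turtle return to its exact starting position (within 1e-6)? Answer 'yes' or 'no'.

Executing turtle program step by step:
Start: pos=(0,0), heading=0, pen down
FD 7: (0,0) -> (7,0) [heading=0, draw]
RT 45: heading 0 -> 315
RT 45: heading 315 -> 270
FD 9: (7,0) -> (7,-9) [heading=270, draw]
RT 135: heading 270 -> 135
FD 13: (7,-9) -> (-2.192,0.192) [heading=135, draw]
Final: pos=(-2.192,0.192), heading=135, 3 segment(s) drawn

Start position: (0, 0)
Final position: (-2.192, 0.192)
Distance = 2.201; >= 1e-6 -> NOT closed

Answer: no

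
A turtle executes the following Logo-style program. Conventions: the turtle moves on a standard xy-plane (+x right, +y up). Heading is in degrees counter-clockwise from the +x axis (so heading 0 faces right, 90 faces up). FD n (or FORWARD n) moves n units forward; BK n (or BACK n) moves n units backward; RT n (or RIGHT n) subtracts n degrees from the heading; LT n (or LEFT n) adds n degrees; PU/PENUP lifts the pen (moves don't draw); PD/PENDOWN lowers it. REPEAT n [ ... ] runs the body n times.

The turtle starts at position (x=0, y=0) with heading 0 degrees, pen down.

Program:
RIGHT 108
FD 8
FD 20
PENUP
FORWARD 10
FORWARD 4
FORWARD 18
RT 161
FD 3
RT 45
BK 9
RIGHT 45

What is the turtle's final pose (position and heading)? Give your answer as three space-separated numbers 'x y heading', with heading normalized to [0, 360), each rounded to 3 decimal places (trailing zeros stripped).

Executing turtle program step by step:
Start: pos=(0,0), heading=0, pen down
RT 108: heading 0 -> 252
FD 8: (0,0) -> (-2.472,-7.608) [heading=252, draw]
FD 20: (-2.472,-7.608) -> (-8.652,-26.63) [heading=252, draw]
PU: pen up
FD 10: (-8.652,-26.63) -> (-11.743,-36.14) [heading=252, move]
FD 4: (-11.743,-36.14) -> (-12.979,-39.944) [heading=252, move]
FD 18: (-12.979,-39.944) -> (-18.541,-57.063) [heading=252, move]
RT 161: heading 252 -> 91
FD 3: (-18.541,-57.063) -> (-18.593,-54.064) [heading=91, move]
RT 45: heading 91 -> 46
BK 9: (-18.593,-54.064) -> (-24.845,-60.538) [heading=46, move]
RT 45: heading 46 -> 1
Final: pos=(-24.845,-60.538), heading=1, 2 segment(s) drawn

Answer: -24.845 -60.538 1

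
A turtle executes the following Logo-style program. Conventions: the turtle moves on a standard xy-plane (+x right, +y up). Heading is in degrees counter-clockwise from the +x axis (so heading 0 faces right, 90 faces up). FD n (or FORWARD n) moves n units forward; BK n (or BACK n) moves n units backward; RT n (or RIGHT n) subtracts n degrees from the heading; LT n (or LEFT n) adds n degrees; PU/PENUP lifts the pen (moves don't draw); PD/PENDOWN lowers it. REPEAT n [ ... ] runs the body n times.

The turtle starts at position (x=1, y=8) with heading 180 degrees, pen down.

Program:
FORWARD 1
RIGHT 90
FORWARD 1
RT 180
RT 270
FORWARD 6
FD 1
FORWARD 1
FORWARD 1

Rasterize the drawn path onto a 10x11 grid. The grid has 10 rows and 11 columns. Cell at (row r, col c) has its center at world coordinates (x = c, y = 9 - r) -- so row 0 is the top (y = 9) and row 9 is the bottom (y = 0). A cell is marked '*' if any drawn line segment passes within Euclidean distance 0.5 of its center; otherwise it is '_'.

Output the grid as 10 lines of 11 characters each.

Segment 0: (1,8) -> (0,8)
Segment 1: (0,8) -> (0,9)
Segment 2: (0,9) -> (6,9)
Segment 3: (6,9) -> (7,9)
Segment 4: (7,9) -> (8,9)
Segment 5: (8,9) -> (9,9)

Answer: **********_
**_________
___________
___________
___________
___________
___________
___________
___________
___________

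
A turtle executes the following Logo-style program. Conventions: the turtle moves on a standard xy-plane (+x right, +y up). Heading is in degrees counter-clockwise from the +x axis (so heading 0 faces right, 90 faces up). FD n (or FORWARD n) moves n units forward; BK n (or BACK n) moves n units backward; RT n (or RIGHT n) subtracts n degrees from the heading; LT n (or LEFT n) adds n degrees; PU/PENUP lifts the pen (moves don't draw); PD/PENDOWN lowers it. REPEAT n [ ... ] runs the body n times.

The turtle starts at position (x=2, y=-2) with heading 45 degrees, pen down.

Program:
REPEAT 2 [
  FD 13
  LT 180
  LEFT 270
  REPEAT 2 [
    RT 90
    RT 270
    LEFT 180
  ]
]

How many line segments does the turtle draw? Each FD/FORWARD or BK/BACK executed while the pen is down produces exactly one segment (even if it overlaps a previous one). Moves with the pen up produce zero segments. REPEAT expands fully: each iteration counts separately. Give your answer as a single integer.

Answer: 2

Derivation:
Executing turtle program step by step:
Start: pos=(2,-2), heading=45, pen down
REPEAT 2 [
  -- iteration 1/2 --
  FD 13: (2,-2) -> (11.192,7.192) [heading=45, draw]
  LT 180: heading 45 -> 225
  LT 270: heading 225 -> 135
  REPEAT 2 [
    -- iteration 1/2 --
    RT 90: heading 135 -> 45
    RT 270: heading 45 -> 135
    LT 180: heading 135 -> 315
    -- iteration 2/2 --
    RT 90: heading 315 -> 225
    RT 270: heading 225 -> 315
    LT 180: heading 315 -> 135
  ]
  -- iteration 2/2 --
  FD 13: (11.192,7.192) -> (2,16.385) [heading=135, draw]
  LT 180: heading 135 -> 315
  LT 270: heading 315 -> 225
  REPEAT 2 [
    -- iteration 1/2 --
    RT 90: heading 225 -> 135
    RT 270: heading 135 -> 225
    LT 180: heading 225 -> 45
    -- iteration 2/2 --
    RT 90: heading 45 -> 315
    RT 270: heading 315 -> 45
    LT 180: heading 45 -> 225
  ]
]
Final: pos=(2,16.385), heading=225, 2 segment(s) drawn
Segments drawn: 2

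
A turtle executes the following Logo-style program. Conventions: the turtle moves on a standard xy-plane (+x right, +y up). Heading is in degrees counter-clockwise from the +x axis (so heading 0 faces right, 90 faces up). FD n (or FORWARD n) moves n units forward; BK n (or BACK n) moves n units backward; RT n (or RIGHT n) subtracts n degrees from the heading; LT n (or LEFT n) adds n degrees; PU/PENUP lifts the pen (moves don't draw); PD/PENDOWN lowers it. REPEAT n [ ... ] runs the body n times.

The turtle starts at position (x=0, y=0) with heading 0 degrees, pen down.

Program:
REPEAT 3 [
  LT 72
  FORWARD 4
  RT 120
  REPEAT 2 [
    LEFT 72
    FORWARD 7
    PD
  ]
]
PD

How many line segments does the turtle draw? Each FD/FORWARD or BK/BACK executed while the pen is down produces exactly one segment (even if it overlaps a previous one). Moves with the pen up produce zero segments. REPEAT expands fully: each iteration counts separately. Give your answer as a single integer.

Answer: 9

Derivation:
Executing turtle program step by step:
Start: pos=(0,0), heading=0, pen down
REPEAT 3 [
  -- iteration 1/3 --
  LT 72: heading 0 -> 72
  FD 4: (0,0) -> (1.236,3.804) [heading=72, draw]
  RT 120: heading 72 -> 312
  REPEAT 2 [
    -- iteration 1/2 --
    LT 72: heading 312 -> 24
    FD 7: (1.236,3.804) -> (7.631,6.651) [heading=24, draw]
    PD: pen down
    -- iteration 2/2 --
    LT 72: heading 24 -> 96
    FD 7: (7.631,6.651) -> (6.899,13.613) [heading=96, draw]
    PD: pen down
  ]
  -- iteration 2/3 --
  LT 72: heading 96 -> 168
  FD 4: (6.899,13.613) -> (2.987,14.445) [heading=168, draw]
  RT 120: heading 168 -> 48
  REPEAT 2 [
    -- iteration 1/2 --
    LT 72: heading 48 -> 120
    FD 7: (2.987,14.445) -> (-0.513,20.507) [heading=120, draw]
    PD: pen down
    -- iteration 2/2 --
    LT 72: heading 120 -> 192
    FD 7: (-0.513,20.507) -> (-7.36,19.051) [heading=192, draw]
    PD: pen down
  ]
  -- iteration 3/3 --
  LT 72: heading 192 -> 264
  FD 4: (-7.36,19.051) -> (-7.779,15.073) [heading=264, draw]
  RT 120: heading 264 -> 144
  REPEAT 2 [
    -- iteration 1/2 --
    LT 72: heading 144 -> 216
    FD 7: (-7.779,15.073) -> (-13.442,10.959) [heading=216, draw]
    PD: pen down
    -- iteration 2/2 --
    LT 72: heading 216 -> 288
    FD 7: (-13.442,10.959) -> (-11.279,4.301) [heading=288, draw]
    PD: pen down
  ]
]
PD: pen down
Final: pos=(-11.279,4.301), heading=288, 9 segment(s) drawn
Segments drawn: 9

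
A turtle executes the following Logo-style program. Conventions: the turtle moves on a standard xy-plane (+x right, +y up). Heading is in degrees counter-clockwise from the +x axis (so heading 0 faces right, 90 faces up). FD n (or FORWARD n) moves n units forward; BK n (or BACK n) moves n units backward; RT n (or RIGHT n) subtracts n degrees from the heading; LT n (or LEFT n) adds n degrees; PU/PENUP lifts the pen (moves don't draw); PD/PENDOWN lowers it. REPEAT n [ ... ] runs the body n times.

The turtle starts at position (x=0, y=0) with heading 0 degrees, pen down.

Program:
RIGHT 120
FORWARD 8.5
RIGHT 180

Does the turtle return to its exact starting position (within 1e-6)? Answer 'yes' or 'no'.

Executing turtle program step by step:
Start: pos=(0,0), heading=0, pen down
RT 120: heading 0 -> 240
FD 8.5: (0,0) -> (-4.25,-7.361) [heading=240, draw]
RT 180: heading 240 -> 60
Final: pos=(-4.25,-7.361), heading=60, 1 segment(s) drawn

Start position: (0, 0)
Final position: (-4.25, -7.361)
Distance = 8.5; >= 1e-6 -> NOT closed

Answer: no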